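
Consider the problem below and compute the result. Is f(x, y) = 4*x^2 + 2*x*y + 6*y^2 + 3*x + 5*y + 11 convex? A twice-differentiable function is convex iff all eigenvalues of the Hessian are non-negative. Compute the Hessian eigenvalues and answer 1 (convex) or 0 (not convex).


The Hessian of f(x,y) = 4*x^2 + 2*x*y + 6*y^2 + 3*x + 5*y + 11 is:
H = [[8, 2], [2, 12]]
Trace = 8 + 12 = 20
Determinant = 8*12 - (2)^2 = 92
Discriminant = (20)^2 - 4*92 = 32.0
Eigenvalues: lambda_1 = 7.1716, lambda_2 = 12.8284
The function is convex.

1


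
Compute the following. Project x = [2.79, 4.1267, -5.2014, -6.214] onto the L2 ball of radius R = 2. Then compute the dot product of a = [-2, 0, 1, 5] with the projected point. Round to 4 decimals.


Step 1: Compute ||x|| (intermediates to 6 decimals).
||x|| = sqrt(2.79^2 + 4.1267^2 + (-5.2014)^2 + (-6.214)^2) = 9.512209
Step 2: Project.
Since ||x|| > R, scale = R/||x|| = 2/9.512209 = 0.210256, proj(x) = scale * x
proj(x) = [0.586614, 0.867663, -1.093626, -1.306531]
Step 3: Dot product.
a^T * proj(x) = -2*0.586614 + 0*0.867663 + 1*(-1.093626) + 5*(-1.306531) = -8.7995


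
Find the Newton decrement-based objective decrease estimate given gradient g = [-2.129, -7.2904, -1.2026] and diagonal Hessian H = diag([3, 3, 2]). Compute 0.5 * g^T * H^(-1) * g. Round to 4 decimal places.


Step 1: H is diagonal, so H^(-1) * g = [-0.7097, -2.4301, -0.6013].
Step 2: g^T H^(-1) g = sum_i g_i^2 / H_ii
  = (-2.129)^2/3 + (-7.2904)^2/3 + (-1.2026)^2/2
  = 1.5109 + 17.7166 + 0.7231 = 19.9506
Step 3: Objective decrease = 0.5 * g^T H^(-1) g = 9.9753


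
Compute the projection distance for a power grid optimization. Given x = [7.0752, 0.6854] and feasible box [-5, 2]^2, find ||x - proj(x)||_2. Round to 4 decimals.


Project each component onto [-5, 2].
clip(7.0752) = 2.0, clip(0.6854) = 0.6854
Projection = [2.0, 0.6854]
Squared diffs: [25.7577, 0.0]
Distance = sqrt(25.7577) = 5.0752


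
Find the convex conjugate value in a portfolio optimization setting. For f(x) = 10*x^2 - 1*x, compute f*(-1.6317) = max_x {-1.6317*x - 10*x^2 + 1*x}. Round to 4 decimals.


f*(y) = sup_x {y*x - a*x^2 - b*x} = sup_x {(y-b)*x - a*x^2}
FOC: (y - b) - 2a*x = 0 => x* = (y - b)/(2a)
x* = (-1.6317 + 1)/(2*10) = -0.0316
f*(-1.6317) = (y-b)^2/(4a) = (-1.6317 + 1)^2/(4*10)
= 0.399/40 = 0.01


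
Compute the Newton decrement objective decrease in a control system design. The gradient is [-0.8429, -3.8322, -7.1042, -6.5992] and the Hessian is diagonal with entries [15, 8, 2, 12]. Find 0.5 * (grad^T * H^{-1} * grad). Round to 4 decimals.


Step 1: H is diagonal, so H^(-1) * g = [-0.0562, -0.479, -3.5521, -0.5499].
Step 2: g^T H^(-1) g = sum_i g_i^2 / H_ii
  = (-0.8429)^2/15 + (-3.8322)^2/8 + (-7.1042)^2/2 + (-6.5992)^2/12
  = 0.0474 + 1.8357 + 25.2348 + 3.6291 = 30.747
Step 3: Objective decrease = 0.5 * g^T H^(-1) g = 15.3735


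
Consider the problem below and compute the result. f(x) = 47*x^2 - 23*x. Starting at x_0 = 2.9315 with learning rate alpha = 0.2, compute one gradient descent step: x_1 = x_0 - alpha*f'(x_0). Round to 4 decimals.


We compute the gradient at x_0 and apply the update.
f'(x) = 94*x - 23
f'(2.9315) = 94*2.9315 - 23 = 252.561
x_1 = 2.9315 - 0.2*252.561 = -47.5807


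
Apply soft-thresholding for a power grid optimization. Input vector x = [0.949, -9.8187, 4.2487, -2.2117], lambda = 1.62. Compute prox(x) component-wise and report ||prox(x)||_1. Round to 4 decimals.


Soft-thresholding with lambda = 1.62:
prox(0.949) = sign(0.949)*max(|0.949| - 1.62, 0) = 0.0
prox(-9.8187) = sign(-9.8187)*max(|-9.8187| - 1.62, 0) = -8.1987
prox(4.2487) = sign(4.2487)*max(|4.2487| - 1.62, 0) = 2.6287
prox(-2.2117) = sign(-2.2117)*max(|-2.2117| - 1.62, 0) = -0.5917
prox(x) = [0.0, -8.1987, 2.6287, -0.5917]
||prox(x)||_1 = 0.0 + 8.1987 + 2.6287 + 0.5917 = 11.4191


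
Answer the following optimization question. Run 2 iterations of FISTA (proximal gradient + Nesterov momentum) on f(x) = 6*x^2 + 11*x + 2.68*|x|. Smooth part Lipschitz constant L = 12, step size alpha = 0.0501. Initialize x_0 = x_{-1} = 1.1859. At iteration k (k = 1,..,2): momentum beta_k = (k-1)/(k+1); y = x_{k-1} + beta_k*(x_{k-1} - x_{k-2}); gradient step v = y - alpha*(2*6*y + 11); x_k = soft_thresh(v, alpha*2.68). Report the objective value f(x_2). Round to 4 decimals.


FISTA on f(x) = 6*x^2 + 11*x + 2.68*|x|
L = 12, alpha = 0.0501
Iteration 1: beta = 0.0, y = 1.1859 + 0.0*(1.1859 - 1.1859) = 1.1859
  grad(y) = 25.2308, v = y - alpha*grad = -0.0782
  prox(v) = soft_thresh(-0.0782, 0.1343) = 0.0
Iteration 2: beta = 0.3333, y = 0.0 + 0.3333*(0.0 - 1.1859) = -0.3953
  grad(y) = 6.2564, v = y - alpha*grad = -0.7087
  prox(v) = soft_thresh(-0.7087, 0.1343) = -0.5745
f(x_2) = 6*(-0.5745)^2 + 11*(-0.5745) + 2.68*|-0.5745| = -2.7995


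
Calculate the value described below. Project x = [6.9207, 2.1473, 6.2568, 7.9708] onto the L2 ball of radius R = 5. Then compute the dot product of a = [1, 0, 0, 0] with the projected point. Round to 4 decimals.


Step 1: Compute ||x|| (intermediates to 6 decimals).
||x|| = sqrt(6.9207^2 + 2.1473^2 + 6.2568^2 + 7.9708^2) = 12.457455
Step 2: Project.
Since ||x|| > R, scale = R/||x|| = 5/12.457455 = 0.401366, proj(x) = scale * x
proj(x) = [2.777734, 0.861853, 2.511267, 3.199208]
Step 3: Dot product.
a^T * proj(x) = 1*2.777734 + 0*0.861853 + 0*2.511267 + 0*3.199208 = 2.7777


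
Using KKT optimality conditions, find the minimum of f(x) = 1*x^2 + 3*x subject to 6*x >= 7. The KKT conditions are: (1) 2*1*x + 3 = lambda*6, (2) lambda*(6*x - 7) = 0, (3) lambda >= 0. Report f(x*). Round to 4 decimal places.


Step 1: Try lambda = 0 (constraint inactive).
x_unc = -3/(2*1) = -1.5
Check: 6*-1.5 = -9.0 < 7 -- violated!
Step 2: Constraint must be active: 6*x = 7
x* = 7/6 = 1.1667 (rounded; the exact value 7/6 is used below)
lambda = (2*1*(7/6) + 3)/6 = 0.8889
Step 3: Compute optimal value.
f(x*) = 1*(7/6)^2 + 3*(7/6) = 4.8611


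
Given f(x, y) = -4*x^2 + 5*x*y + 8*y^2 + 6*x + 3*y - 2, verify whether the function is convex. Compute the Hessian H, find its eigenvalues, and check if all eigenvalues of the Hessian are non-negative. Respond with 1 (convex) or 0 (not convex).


The Hessian of f(x,y) = -4*x^2 + 5*x*y + 8*y^2 + 6*x + 3*y - 2 is:
H = [[-8, 5], [5, 16]]
Trace = -8 + 16 = 8
Determinant = -8*16 - (5)^2 = -153
Discriminant = (8)^2 - 4*-153 = 676.0
Eigenvalues: lambda_1 = -9.0, lambda_2 = 17.0
The function is not convex.

0


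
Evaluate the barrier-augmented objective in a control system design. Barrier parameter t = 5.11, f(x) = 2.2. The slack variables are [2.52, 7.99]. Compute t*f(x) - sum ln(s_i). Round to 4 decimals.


Step 1: Compute log-barrier.
ln values: [0.9243, 2.0782]
phi = -(0.9243 + 2.0782) = -3.0024
Step 2: Compute augmented objective.
t*f(x) = 5.11*2.2 = 11.242
Total = 11.242 - 3.0024 = 8.2396


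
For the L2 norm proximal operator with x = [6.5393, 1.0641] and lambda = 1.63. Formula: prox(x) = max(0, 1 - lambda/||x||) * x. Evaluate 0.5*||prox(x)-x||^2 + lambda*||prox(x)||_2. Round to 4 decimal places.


Step 1: Compute ||x||.
||x|| = 6.6253
Step 2: Compute scaling factor.
scale = max(0, 1 - 1.63/6.6253) = 0.754
Step 3: prox(x) = [4.9305, 0.8023]
||prox(x)|| = 4.9953
Step 4: Proximal objective.
0.5*||prox-x||^2 = 1.3285
lambda*||prox|| = 8.1423
Total = 9.4708


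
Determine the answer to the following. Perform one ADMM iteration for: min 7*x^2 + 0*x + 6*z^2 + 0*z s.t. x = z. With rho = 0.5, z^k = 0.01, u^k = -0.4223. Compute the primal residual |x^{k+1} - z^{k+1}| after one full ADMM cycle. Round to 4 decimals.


ADMM iteration with rho = 0.5, z^k = 0.01, u^k = -0.4223
Step 1: x-update.
Minimize 7*x^2 + 0*x + (0.5/2)*(x - 0.01 - 0.4223)^2
FOC: (2*7 + 0.5)*x = 0 + 0.5*(0.01 + 0.4223)
x^{k+1} = 0.0149
Step 2: z-update.
Minimize 6*z^2 + 0*z + (0.5/2)*(0.0149 - z - 0.4223)^2
FOC: (2*6 + 0.5)*z = 0 + 0.5*(0.0149 - 0.4223)
z^{k+1} = -0.0163
Step 3: u-update.
u^{k+1} = -0.4223 + 0.0149 + 0.0163 = -0.3911
Step 4: Primal residual = |0.0149 + 0.0163| = 0.0312


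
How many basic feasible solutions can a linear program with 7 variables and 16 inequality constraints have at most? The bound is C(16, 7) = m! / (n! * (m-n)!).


Each vertex corresponds to some choice of n active constraints out of m, so the number of vertices is at most C(m, n) = m! / (n!(m-n)!).
m = 16, n = 7
Numerator: 16 * 15 * 14 * 13 * 12 * 11 * 10
Denominator: 7! = 5040
C(16, 7) = 11440


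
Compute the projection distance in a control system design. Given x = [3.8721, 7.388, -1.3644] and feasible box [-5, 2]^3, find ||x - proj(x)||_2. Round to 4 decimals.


Project each component onto [-5, 2].
clip(3.8721) = 2.0, clip(7.388) = 2.0, clip(-1.3644) = -1.3644
Projection = [2.0, 2.0, -1.3644]
Squared diffs: [3.5048, 29.0305, 0.0]
Distance = sqrt(32.5353) = 5.704


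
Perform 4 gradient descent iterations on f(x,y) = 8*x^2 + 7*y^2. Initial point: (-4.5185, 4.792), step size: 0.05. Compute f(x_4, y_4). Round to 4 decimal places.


Gradient descent on f(x,y) = 8*x^2 + 7*y^2.
Starting point: (-4.5185, 4.792), alpha = 0.05
Step 1: grad_x = 2*8*-4.5185 = -72.296, grad_y = 2*7*4.792 = 67.088
  x_1 = -4.5185 - 0.05*-72.296 = -0.9037
  y_1 = 4.792 - 0.05*67.088 = 1.4376
Step 2: grad_x = 2*8*-0.9037 = -14.4592, grad_y = 2*7*1.4376 = 20.1264
  x_2 = -0.9037 - 0.05*-14.4592 = -0.1807
  y_2 = 1.4376 - 0.05*20.1264 = 0.4313
Step 3: grad_x = 2*8*-0.1807 = -2.8918, grad_y = 2*7*0.4313 = 6.0379
  x_3 = -0.1807 - 0.05*-2.8918 = -0.0361
  y_3 = 0.4313 - 0.05*6.0379 = 0.1294
Step 4: grad_x = 2*8*-0.0361 = -0.5784, grad_y = 2*7*0.1294 = 1.8114
  x_4 = -0.0361 - 0.05*-0.5784 = -0.0072
  y_4 = 0.1294 - 0.05*1.8114 = 0.0388
f(-0.0072, 0.0388) = 8*(-0.0072)^2 + 7*0.0388^2 = 0.011


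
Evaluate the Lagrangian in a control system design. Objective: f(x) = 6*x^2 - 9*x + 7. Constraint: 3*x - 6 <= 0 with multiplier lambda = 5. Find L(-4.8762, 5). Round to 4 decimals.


Step 1: Evaluate f(x).
f(-4.8762) = 6*(-4.8762)^2 - 9*(-4.8762) + 7 = 193.5498
Step 2: Evaluate g(x).
g(-4.8762) = 3*-4.8762 - 6 = -20.6286
Step 3: Compute Lagrangian.
L = 193.5498 + 5*-20.6286 = 90.4068


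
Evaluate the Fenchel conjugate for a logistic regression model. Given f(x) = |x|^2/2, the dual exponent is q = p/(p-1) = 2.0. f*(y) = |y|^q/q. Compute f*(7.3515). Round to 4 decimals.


The conjugate exponent q satisfies 1/p + 1/q = 1.
p = 2, so q = 2/(2 - 1) = 2.0
|y|^q = 7.3515^2.0 = 54.0446
f*(7.3515) = 54.0446 / 2.0 = 27.0223


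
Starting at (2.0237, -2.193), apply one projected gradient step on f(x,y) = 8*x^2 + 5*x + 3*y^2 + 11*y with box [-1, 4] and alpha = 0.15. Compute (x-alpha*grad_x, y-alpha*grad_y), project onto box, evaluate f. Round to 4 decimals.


Step 1: Compute gradient at (2.0237, -2.193).
grad_x = 2*8*2.0237 + 5 = 37.3792
grad_y = 2*3*-2.193 + 11 = -2.158
Step 2: Gradient step.
x_raw = 2.0237 - 0.15*37.3792 = -3.5832
y_raw = -2.193 - 0.15*-2.158 = -1.8693
Step 3: Project onto [-1, 4].
x_proj = clip(-3.5832) = -1.0
y_proj = clip(-1.8693) = -1.0
Step 4: Evaluate f.
f(-1.0, -1.0) = -5.0


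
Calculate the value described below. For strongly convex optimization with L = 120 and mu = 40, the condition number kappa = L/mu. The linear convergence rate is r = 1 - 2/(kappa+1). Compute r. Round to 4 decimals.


Step 1: Compute the condition number.
kappa = L/mu = 120/40 = 3.0
Step 2: Compute the convergence rate.
r = 1 - 2/(kappa + 1) = 1 - 2*mu/(L + mu) = (L - mu)/(L + mu) = 80/160 = 0.5


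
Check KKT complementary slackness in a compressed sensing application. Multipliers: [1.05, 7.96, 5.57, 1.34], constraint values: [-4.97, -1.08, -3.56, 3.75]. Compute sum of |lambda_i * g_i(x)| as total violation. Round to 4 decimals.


KKT complementary slackness check:
lambda_1 * g_1 = 1.05 * -4.97 = -5.2185
lambda_2 * g_2 = 7.96 * -1.08 = -8.5968
lambda_3 * g_3 = 5.57 * -3.56 = -19.8292
lambda_4 * g_4 = 1.34 * 3.75 = 5.025
Total violation = 5.2185 + 8.5968 + 19.8292 + 5.025 = 38.6695


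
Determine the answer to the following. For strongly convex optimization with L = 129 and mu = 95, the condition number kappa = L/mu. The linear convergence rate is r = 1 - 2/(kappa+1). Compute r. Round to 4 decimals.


Step 1: Compute the condition number.
kappa = L/mu = 129/95 = 1.3579
Step 2: Compute the convergence rate.
r = 1 - 2/(kappa + 1) = 1 - 2*mu/(L + mu) = (L - mu)/(L + mu) = 34/224 = 0.1518


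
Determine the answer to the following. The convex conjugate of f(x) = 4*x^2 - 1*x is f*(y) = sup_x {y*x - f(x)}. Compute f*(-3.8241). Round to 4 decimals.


f*(y) = sup_x {y*x - a*x^2 - b*x} = sup_x {(y-b)*x - a*x^2}
FOC: (y - b) - 2a*x = 0 => x* = (y - b)/(2a)
x* = (-3.8241 + 1)/(2*4) = -0.353
f*(-3.8241) = (y-b)^2/(4a) = (-3.8241 + 1)^2/(4*4)
= 7.9755/16 = 0.4985


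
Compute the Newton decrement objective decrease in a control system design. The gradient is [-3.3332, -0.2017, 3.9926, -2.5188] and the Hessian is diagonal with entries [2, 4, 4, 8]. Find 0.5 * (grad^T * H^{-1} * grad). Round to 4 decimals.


Step 1: H is diagonal, so H^(-1) * g = [-1.6666, -0.0504, 0.9982, -0.3149].
Step 2: g^T H^(-1) g = sum_i g_i^2 / H_ii
  = (-3.3332)^2/2 + (-0.2017)^2/4 + (3.9926)^2/4 + (-2.5188)^2/8
  = 5.5551 + 0.0102 + 3.9852 + 0.793 = 10.3435
Step 3: Objective decrease = 0.5 * g^T H^(-1) g = 5.1718


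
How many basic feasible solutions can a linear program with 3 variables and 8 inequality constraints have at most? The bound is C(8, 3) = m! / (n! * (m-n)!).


Each vertex corresponds to some choice of n active constraints out of m, so the number of vertices is at most C(m, n) = m! / (n!(m-n)!).
m = 8, n = 3
Numerator: 8 * 7 * 6
Denominator: 3! = 6
C(8, 3) = 56


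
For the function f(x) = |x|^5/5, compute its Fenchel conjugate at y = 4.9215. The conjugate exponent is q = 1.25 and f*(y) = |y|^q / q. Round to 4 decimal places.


The conjugate exponent q satisfies 1/p + 1/q = 1.
p = 5, so q = 5/(5 - 1) = 1.25
|y|^q = 4.9215^1.25 = 7.3303
f*(4.9215) = 7.3303 / 1.25 = 5.8642


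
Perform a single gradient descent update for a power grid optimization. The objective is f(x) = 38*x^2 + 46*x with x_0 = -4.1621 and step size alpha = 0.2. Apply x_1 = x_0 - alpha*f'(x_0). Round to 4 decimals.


We compute the gradient at x_0 and apply the update.
f'(x) = 76*x + 46
f'(-4.1621) = 76*-4.1621 + 46 = -270.3196
x_1 = -4.1621 - 0.2*-270.3196 = 49.9018


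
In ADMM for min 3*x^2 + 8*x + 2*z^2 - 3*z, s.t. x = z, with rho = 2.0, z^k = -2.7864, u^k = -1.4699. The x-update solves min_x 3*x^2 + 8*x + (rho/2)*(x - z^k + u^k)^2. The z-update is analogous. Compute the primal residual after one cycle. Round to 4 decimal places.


ADMM iteration with rho = 2.0, z^k = -2.7864, u^k = -1.4699
Step 1: x-update.
Minimize 3*x^2 + 8*x + (2.0/2)*(x + 2.7864 - 1.4699)^2
FOC: (2*3 + 2.0)*x = -8 + 2.0*(-2.7864 + 1.4699)
x^{k+1} = -1.3291
Step 2: z-update.
Minimize 2*z^2 - 3*z + (2.0/2)*(-1.3291 - z - 1.4699)^2
FOC: (2*2 + 2.0)*z = 3 + 2.0*(-1.3291 - 1.4699)
z^{k+1} = -0.433
Step 3: u-update.
u^{k+1} = -1.4699 - 1.3291 + 0.433 = -2.366
Step 4: Primal residual = |-1.3291 + 0.433| = 0.8961


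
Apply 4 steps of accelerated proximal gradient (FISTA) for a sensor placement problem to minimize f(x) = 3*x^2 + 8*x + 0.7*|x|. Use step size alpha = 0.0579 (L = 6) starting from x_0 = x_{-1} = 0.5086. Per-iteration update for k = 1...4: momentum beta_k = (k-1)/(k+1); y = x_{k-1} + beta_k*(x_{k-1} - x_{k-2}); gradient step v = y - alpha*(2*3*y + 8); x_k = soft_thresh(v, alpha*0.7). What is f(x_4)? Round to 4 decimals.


FISTA on f(x) = 3*x^2 + 8*x + 0.7*|x|
L = 6, alpha = 0.0579
Iteration 1: beta = 0.0, y = 0.5086 + 0.0*(0.5086 - 0.5086) = 0.5086
  grad(y) = 11.0516, v = y - alpha*grad = -0.1313
  prox(v) = soft_thresh(-0.1313, 0.0405) = -0.0908
Iteration 2: beta = 0.3333, y = -0.0908 + 0.3333*(-0.0908 - 0.5086) = -0.2905
  grad(y) = 6.2567, v = y - alpha*grad = -0.6528
  prox(v) = soft_thresh(-0.6528, 0.0405) = -0.6123
Iteration 3: beta = 0.5, y = -0.6123 + 0.5*(-0.6123 + 0.0908) = -0.873
  grad(y) = 2.7618, v = y - alpha*grad = -1.0329
  prox(v) = soft_thresh(-1.0329, 0.0405) = -0.9924
Iteration 4: beta = 0.6, y = -0.9924 + 0.6*(-0.9924 + 0.6123) = -1.2205
  grad(y) = 0.677, v = y - alpha*grad = -1.2597
  prox(v) = soft_thresh(-1.2597, 0.0405) = -1.2192
f(x_4) = 3*(-1.2192)^2 + 8*(-1.2192) + 0.7*|-1.2192| = -4.4408


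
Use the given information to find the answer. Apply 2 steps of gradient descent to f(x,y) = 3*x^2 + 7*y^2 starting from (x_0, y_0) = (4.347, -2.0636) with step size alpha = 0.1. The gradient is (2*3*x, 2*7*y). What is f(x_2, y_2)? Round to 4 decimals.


Gradient descent on f(x,y) = 3*x^2 + 7*y^2.
Starting point: (4.347, -2.0636), alpha = 0.1
Step 1: grad_x = 2*3*4.347 = 26.082, grad_y = 2*7*-2.0636 = -28.8904
  x_1 = 4.347 - 0.1*26.082 = 1.7388
  y_1 = -2.0636 - 0.1*-28.8904 = 0.8254
Step 2: grad_x = 2*3*1.7388 = 10.4328, grad_y = 2*7*0.8254 = 11.5562
  x_2 = 1.7388 - 0.1*10.4328 = 0.6955
  y_2 = 0.8254 - 0.1*11.5562 = -0.3302
f(0.6955, -0.3302) = 3*0.6955^2 + 7*(-0.3302)^2 = 2.2144


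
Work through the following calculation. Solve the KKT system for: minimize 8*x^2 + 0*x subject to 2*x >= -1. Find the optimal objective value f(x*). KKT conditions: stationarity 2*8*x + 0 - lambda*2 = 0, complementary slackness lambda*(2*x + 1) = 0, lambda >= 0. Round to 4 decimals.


Step 1: Try lambda = 0 (constraint inactive).
Stationarity: 2*8*x + 0 = 0
x* = 0/(2*8) = 0.0
Check constraint: 2*0.0 = 0.0 >= -1 -- satisfied.
Step 2: Compute optimal value.
f(x*) = 8*0.0^2 + 0*0.0 = 0.0


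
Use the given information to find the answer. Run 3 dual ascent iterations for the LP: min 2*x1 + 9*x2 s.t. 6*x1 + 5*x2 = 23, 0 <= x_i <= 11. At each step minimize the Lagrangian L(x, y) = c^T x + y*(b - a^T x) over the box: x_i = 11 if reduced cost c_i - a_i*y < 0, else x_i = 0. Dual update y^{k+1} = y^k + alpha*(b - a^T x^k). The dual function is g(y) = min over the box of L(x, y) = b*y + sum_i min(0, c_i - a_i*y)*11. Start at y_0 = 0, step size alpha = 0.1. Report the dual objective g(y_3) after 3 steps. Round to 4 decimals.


Dual ascent for LP: min 2*x1 + 9*x2, 6*x1 + 5*x2 = 23, 0 <= x_i <= 11
Step 1: y^k = 0.0, reduced costs: (2.0, 9.0)
  x^k = (0.0, 0.0), subgradient = b - a^T x = 23.0
  y^{k+1} = 0.0 + 0.1*23.0 = 2.3
Step 2: y^k = 2.3, reduced costs: (-11.8, -2.5)
  x^k = (11.0, 11.0), subgradient = b - a^T x = -98.0
  y^{k+1} = 2.3 + 0.1*-98.0 = -7.5
Step 3: y^k = -7.5, reduced costs: (47.0, 46.5)
  x^k = (0.0, 0.0), subgradient = b - a^T x = 23.0
  y^{k+1} = -7.5 + 0.1*23.0 = -5.2
Dual objective at y_3 = -5.2: reduced costs (33.2, 35.0), box minimizer x = (0.0, 0.0)
g(y_3) = b*y + (c1 - a1*y)*x1 + (c2 - a2*y)*x2 = 23*(-5.2) + 33.2*0.0 + 35.0*0.0 = -119.6 + 0.0 + 0.0 = -119.6


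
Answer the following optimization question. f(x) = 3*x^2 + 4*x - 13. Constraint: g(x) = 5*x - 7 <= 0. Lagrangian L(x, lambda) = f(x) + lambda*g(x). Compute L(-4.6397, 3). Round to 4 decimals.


Step 1: Evaluate f(x).
f(-4.6397) = 3*(-4.6397)^2 + 4*(-4.6397) - 13 = 33.0216
Step 2: Evaluate g(x).
g(-4.6397) = 5*-4.6397 - 7 = -30.1985
Step 3: Compute Lagrangian.
L = 33.0216 + 3*-30.1985 = -57.5739


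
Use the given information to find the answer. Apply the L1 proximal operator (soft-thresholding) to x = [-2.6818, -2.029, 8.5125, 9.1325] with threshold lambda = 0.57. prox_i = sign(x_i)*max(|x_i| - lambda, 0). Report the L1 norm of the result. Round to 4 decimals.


Soft-thresholding with lambda = 0.57:
prox(-2.6818) = sign(-2.6818)*max(|-2.6818| - 0.57, 0) = -2.1118
prox(-2.029) = sign(-2.029)*max(|-2.029| - 0.57, 0) = -1.459
prox(8.5125) = sign(8.5125)*max(|8.5125| - 0.57, 0) = 7.9425
prox(9.1325) = sign(9.1325)*max(|9.1325| - 0.57, 0) = 8.5625
prox(x) = [-2.1118, -1.459, 7.9425, 8.5625]
||prox(x)||_1 = 2.1118 + 1.459 + 7.9425 + 8.5625 = 20.0758


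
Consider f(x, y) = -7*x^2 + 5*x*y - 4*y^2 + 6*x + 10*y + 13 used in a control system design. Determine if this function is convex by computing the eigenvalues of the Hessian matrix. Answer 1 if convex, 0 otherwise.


The Hessian of f(x,y) = -7*x^2 + 5*x*y - 4*y^2 + 6*x + 10*y + 13 is:
H = [[-14, 5], [5, -8]]
Trace = -14 - 8 = -22
Determinant = -14*-8 - (5)^2 = 87
Discriminant = (-22)^2 - 4*87 = 136.0
Eigenvalues: lambda_1 = -16.831, lambda_2 = -5.169
The function is not convex.

0


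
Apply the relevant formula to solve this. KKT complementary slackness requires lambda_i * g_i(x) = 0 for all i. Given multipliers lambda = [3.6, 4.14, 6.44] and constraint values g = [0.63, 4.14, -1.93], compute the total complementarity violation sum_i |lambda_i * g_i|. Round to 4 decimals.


KKT complementary slackness check:
lambda_1 * g_1 = 3.6 * 0.63 = 2.268
lambda_2 * g_2 = 4.14 * 4.14 = 17.1396
lambda_3 * g_3 = 6.44 * -1.93 = -12.4292
Total violation = 2.268 + 17.1396 + 12.4292 = 31.8368


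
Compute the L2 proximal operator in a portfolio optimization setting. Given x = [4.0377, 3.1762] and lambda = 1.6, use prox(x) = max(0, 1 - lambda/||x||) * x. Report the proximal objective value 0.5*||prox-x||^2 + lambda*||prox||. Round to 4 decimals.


Step 1: Compute ||x||.
||x|| = 5.1372
Step 2: Compute scaling factor.
scale = max(0, 1 - 1.6/5.1372) = 0.6885
Step 3: prox(x) = [2.7802, 2.187]
||prox(x)|| = 3.5372
Step 4: Proximal objective.
0.5*||prox-x||^2 = 1.28
lambda*||prox|| = 5.6595
Total = 6.9396


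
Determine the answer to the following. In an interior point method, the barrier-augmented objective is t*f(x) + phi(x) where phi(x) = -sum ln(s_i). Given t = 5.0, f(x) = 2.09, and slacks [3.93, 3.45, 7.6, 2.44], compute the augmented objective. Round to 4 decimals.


Step 1: Compute log-barrier.
ln values: [1.3686, 1.2384, 2.0281, 0.892]
phi = -(1.3686 + 1.2384 + 2.0281 + 0.892) = -5.5272
Step 2: Compute augmented objective.
t*f(x) = 5.0*2.09 = 10.45
Total = 10.45 - 5.5272 = 4.9228


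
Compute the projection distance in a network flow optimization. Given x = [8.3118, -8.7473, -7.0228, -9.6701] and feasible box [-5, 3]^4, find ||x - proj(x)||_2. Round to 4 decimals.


Project each component onto [-5, 3].
clip(8.3118) = 3.0, clip(-8.7473) = -5.0, clip(-7.0228) = -5.0, clip(-9.6701) = -5.0
Projection = [3.0, -5.0, -5.0, -5.0]
Squared diffs: [28.2152, 14.0423, 4.0917, 21.8098]
Distance = sqrt(68.159) = 8.2558


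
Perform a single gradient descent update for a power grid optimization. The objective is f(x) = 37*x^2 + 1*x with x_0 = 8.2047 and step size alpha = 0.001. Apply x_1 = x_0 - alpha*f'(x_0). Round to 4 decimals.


We compute the gradient at x_0 and apply the update.
f'(x) = 74*x + 1
f'(8.2047) = 74*8.2047 + 1 = 608.1478
x_1 = 8.2047 - 0.001*608.1478 = 7.5966


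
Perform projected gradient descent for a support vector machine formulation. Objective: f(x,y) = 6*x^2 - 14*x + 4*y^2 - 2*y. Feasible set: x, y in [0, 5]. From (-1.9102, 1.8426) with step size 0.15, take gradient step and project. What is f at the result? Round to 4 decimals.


Step 1: Compute gradient at (-1.9102, 1.8426).
grad_x = 2*6*-1.9102 - 14 = -36.9224
grad_y = 2*4*1.8426 - 2 = 12.7408
Step 2: Gradient step.
x_raw = -1.9102 - 0.15*-36.9224 = 3.6282
y_raw = 1.8426 - 0.15*12.7408 = -0.0685
Step 3: Project onto [0, 5].
x_proj = clip(3.6282) = 3.6282
y_proj = clip(-0.0685) = 0.0
Step 4: Evaluate f.
f(3.6282, 0.0) = 28.187


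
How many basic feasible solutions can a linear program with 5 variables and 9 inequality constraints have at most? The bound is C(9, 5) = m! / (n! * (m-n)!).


Each vertex corresponds to some choice of n active constraints out of m, so the number of vertices is at most C(m, n) = m! / (n!(m-n)!).
m = 9, n = 5
Numerator: 9 * 8 * 7 * 6 * 5
Denominator: 5! = 120
C(9, 5) = 126


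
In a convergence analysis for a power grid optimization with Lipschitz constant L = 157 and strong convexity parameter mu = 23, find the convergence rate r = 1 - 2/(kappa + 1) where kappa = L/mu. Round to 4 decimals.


Step 1: Compute the condition number.
kappa = L/mu = 157/23 = 6.8261
Step 2: Compute the convergence rate.
r = 1 - 2/(kappa + 1) = 1 - 2*mu/(L + mu) = (L - mu)/(L + mu) = 134/180 = 0.7444


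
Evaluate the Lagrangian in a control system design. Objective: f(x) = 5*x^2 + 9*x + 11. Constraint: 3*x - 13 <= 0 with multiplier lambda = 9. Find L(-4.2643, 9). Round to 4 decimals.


Step 1: Evaluate f(x).
f(-4.2643) = 5*(-4.2643)^2 + 9*(-4.2643) + 11 = 63.5426
Step 2: Evaluate g(x).
g(-4.2643) = 3*-4.2643 - 13 = -25.7929
Step 3: Compute Lagrangian.
L = 63.5426 + 9*-25.7929 = -168.5935


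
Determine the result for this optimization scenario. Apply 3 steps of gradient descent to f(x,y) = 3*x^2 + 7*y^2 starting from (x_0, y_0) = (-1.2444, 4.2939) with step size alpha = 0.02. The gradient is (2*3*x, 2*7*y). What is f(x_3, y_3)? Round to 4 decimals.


Gradient descent on f(x,y) = 3*x^2 + 7*y^2.
Starting point: (-1.2444, 4.2939), alpha = 0.02
Step 1: grad_x = 2*3*-1.2444 = -7.4664, grad_y = 2*7*4.2939 = 60.1146
  x_1 = -1.2444 - 0.02*-7.4664 = -1.0951
  y_1 = 4.2939 - 0.02*60.1146 = 3.0916
Step 2: grad_x = 2*3*-1.0951 = -6.5704, grad_y = 2*7*3.0916 = 43.2825
  x_2 = -1.0951 - 0.02*-6.5704 = -0.9637
  y_2 = 3.0916 - 0.02*43.2825 = 2.226
Step 3: grad_x = 2*3*-0.9637 = -5.782, grad_y = 2*7*2.226 = 31.1634
  x_3 = -0.9637 - 0.02*-5.782 = -0.848
  y_3 = 2.226 - 0.02*31.1634 = 1.6027
f(-0.848, 1.6027) = 3*(-0.848)^2 + 7*1.6027^2 = 20.1377


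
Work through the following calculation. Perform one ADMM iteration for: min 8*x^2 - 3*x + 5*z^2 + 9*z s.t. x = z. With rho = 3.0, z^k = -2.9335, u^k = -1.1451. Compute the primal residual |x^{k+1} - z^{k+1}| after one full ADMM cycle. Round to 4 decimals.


ADMM iteration with rho = 3.0, z^k = -2.9335, u^k = -1.1451
Step 1: x-update.
Minimize 8*x^2 - 3*x + (3.0/2)*(x + 2.9335 - 1.1451)^2
FOC: (2*8 + 3.0)*x = 3 + 3.0*(-2.9335 + 1.1451)
x^{k+1} = -0.1245
Step 2: z-update.
Minimize 5*z^2 + 9*z + (3.0/2)*(-0.1245 - z - 1.1451)^2
FOC: (2*5 + 3.0)*z = -9 + 3.0*(-0.1245 - 1.1451)
z^{k+1} = -0.9853
Step 3: u-update.
u^{k+1} = -1.1451 - 0.1245 + 0.9853 = -0.2843
Step 4: Primal residual = |-0.1245 + 0.9853| = 0.8608


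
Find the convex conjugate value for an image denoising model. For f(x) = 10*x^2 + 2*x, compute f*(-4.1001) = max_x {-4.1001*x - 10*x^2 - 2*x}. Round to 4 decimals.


f*(y) = sup_x {y*x - a*x^2 - b*x} = sup_x {(y-b)*x - a*x^2}
FOC: (y - b) - 2a*x = 0 => x* = (y - b)/(2a)
x* = (-4.1001 - 2)/(2*10) = -0.305
f*(-4.1001) = (y-b)^2/(4a) = (-4.1001 - 2)^2/(4*10)
= 37.2112/40 = 0.9303


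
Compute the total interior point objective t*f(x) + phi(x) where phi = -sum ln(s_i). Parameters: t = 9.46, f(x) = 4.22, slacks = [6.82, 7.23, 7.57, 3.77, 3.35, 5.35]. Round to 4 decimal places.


Step 1: Compute log-barrier.
ln values: [1.9199, 1.9782, 2.0242, 1.3271, 1.209, 1.6771]
phi = -(1.9199 + 1.9782 + 2.0242 + 1.3271 + 1.209 + 1.6771) = -10.1354
Step 2: Compute augmented objective.
t*f(x) = 9.46*4.22 = 39.9212
Total = 39.9212 - 10.1354 = 29.7858


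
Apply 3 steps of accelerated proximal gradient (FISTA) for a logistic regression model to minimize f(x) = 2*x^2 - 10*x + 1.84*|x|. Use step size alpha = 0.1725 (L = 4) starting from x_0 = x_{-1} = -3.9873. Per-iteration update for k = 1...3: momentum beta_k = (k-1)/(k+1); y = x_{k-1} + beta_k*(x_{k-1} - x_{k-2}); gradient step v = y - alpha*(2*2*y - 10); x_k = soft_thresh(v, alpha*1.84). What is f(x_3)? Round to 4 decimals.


FISTA on f(x) = 2*x^2 - 10*x + 1.84*|x|
L = 4, alpha = 0.1725
Iteration 1: beta = 0.0, y = -3.9873 + 0.0*(-3.9873 + 3.9873) = -3.9873
  grad(y) = -25.9492, v = y - alpha*grad = 0.4889
  prox(v) = soft_thresh(0.4889, 0.3174) = 0.1715
Iteration 2: beta = 0.3333, y = 0.1715 + 0.3333*(0.1715 + 3.9873) = 1.5578
  grad(y) = -3.7687, v = y - alpha*grad = 2.2079
  prox(v) = soft_thresh(2.2079, 0.3174) = 1.8905
Iteration 3: beta = 0.5, y = 1.8905 + 0.5*(1.8905 - 0.1715) = 2.75
  grad(y) = 1.0001, v = y - alpha*grad = 2.5775
  prox(v) = soft_thresh(2.5775, 0.3174) = 2.2601
f(x_3) = 2*2.2601^2 - 10*2.2601 + 1.84*|2.2601| = -8.2263


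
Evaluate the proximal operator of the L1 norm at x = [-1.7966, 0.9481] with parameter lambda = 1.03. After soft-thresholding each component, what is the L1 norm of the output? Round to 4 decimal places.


Soft-thresholding with lambda = 1.03:
prox(-1.7966) = sign(-1.7966)*max(|-1.7966| - 1.03, 0) = -0.7666
prox(0.9481) = sign(0.9481)*max(|0.9481| - 1.03, 0) = 0.0
prox(x) = [-0.7666, 0.0]
||prox(x)||_1 = 0.7666 + 0.0 = 0.7666


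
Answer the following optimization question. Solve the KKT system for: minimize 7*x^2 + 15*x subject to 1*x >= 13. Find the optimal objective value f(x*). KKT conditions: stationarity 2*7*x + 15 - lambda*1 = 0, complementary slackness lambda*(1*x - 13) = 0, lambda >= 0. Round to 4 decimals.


Step 1: Try lambda = 0 (constraint inactive).
x_unc = -15/(2*7) = -1.0714
Check: 1*-1.0714 = -1.0714 < 13 -- violated!
Step 2: Constraint must be active: 1*x = 13
x* = 13/1 = 13.0
lambda = (2*7*13.0 + 15)/1 = 197.0
Step 3: Compute optimal value.
f(x*) = 7*13.0^2 + 15*13.0 = 1378.0


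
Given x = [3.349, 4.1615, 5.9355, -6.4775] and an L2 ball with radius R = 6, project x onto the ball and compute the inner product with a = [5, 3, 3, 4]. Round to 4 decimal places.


Step 1: Compute ||x|| (intermediates to 6 decimals).
||x|| = sqrt(3.349^2 + 4.1615^2 + 5.9355^2 + (-6.4775)^2) = 10.282123
Step 2: Project.
Since ||x|| > R, scale = R/||x|| = 6/10.282123 = 0.583537, proj(x) = scale * x
proj(x) = [1.954265, 2.428389, 3.463584, -3.779861]
Step 3: Dot product.
a^T * proj(x) = 5*1.954265 + 3*2.428389 + 3*3.463584 + 4*(-3.779861) = 12.3278


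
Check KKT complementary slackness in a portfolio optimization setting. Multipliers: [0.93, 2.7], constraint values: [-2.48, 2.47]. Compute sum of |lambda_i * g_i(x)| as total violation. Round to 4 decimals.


KKT complementary slackness check:
lambda_1 * g_1 = 0.93 * -2.48 = -2.3064
lambda_2 * g_2 = 2.7 * 2.47 = 6.669
Total violation = 2.3064 + 6.669 = 8.9754


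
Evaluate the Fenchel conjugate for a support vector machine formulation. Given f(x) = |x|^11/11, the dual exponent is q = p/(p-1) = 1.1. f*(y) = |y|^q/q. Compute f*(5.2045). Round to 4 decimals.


The conjugate exponent q satisfies 1/p + 1/q = 1.
p = 11, so q = 11/(11 - 1) = 1.1
|y|^q = 5.2045^1.1 = 6.1379
f*(5.2045) = 6.1379 / 1.1 = 5.5799


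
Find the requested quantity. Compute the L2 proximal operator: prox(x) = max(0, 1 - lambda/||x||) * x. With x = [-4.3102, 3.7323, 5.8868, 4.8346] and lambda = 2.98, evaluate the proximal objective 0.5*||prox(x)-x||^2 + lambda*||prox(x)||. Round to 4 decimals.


Step 1: Compute ||x||.
||x|| = 9.515
Step 2: Compute scaling factor.
scale = max(0, 1 - 2.98/9.515) = 0.6868
Step 3: prox(x) = [-2.9603, 2.5634, 4.0431, 3.3205]
||prox(x)|| = 6.535
Step 4: Proximal objective.
0.5*||prox-x||^2 = 4.4402
lambda*||prox|| = 19.4743
Total = 23.9146


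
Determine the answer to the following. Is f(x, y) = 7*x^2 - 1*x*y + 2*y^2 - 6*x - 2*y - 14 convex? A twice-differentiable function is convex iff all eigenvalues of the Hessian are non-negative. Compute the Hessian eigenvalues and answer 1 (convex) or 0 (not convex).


The Hessian of f(x,y) = 7*x^2 - 1*x*y + 2*y^2 - 6*x - 2*y - 14 is:
H = [[14, -1], [-1, 4]]
Trace = 14 + 4 = 18
Determinant = 14*4 - (-1)^2 = 55
Discriminant = (18)^2 - 4*55 = 104.0
Eigenvalues: lambda_1 = 3.901, lambda_2 = 14.099
The function is convex.

1


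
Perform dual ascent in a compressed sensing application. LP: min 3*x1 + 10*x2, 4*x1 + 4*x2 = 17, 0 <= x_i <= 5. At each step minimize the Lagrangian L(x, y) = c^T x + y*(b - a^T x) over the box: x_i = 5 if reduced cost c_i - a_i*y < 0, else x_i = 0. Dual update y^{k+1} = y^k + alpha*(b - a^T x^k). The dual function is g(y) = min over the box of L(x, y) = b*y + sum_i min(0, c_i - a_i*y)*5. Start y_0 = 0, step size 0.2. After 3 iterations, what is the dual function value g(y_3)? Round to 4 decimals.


Dual ascent for LP: min 3*x1 + 10*x2, 4*x1 + 4*x2 = 17, 0 <= x_i <= 5
Step 1: y^k = 0.0, reduced costs: (3.0, 10.0)
  x^k = (0.0, 0.0), subgradient = b - a^T x = 17.0
  y^{k+1} = 0.0 + 0.2*17.0 = 3.4
Step 2: y^k = 3.4, reduced costs: (-10.6, -3.6)
  x^k = (5.0, 5.0), subgradient = b - a^T x = -23.0
  y^{k+1} = 3.4 + 0.2*-23.0 = -1.2
Step 3: y^k = -1.2, reduced costs: (7.8, 14.8)
  x^k = (0.0, 0.0), subgradient = b - a^T x = 17.0
  y^{k+1} = -1.2 + 0.2*17.0 = 2.2
Dual objective at y_3 = 2.2: reduced costs (-5.8, 1.2), box minimizer x = (5.0, 0.0)
g(y_3) = b*y + (c1 - a1*y)*x1 + (c2 - a2*y)*x2 = 17*2.2 + (-5.8)*5.0 + 1.2*0.0 = 37.4 - 29.0 + 0.0 = 8.4


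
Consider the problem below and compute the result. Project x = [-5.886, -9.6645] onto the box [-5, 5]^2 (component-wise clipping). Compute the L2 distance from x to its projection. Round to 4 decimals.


Project each component onto [-5, 5].
clip(-5.886) = -5.0, clip(-9.6645) = -5.0
Projection = [-5.0, -5.0]
Squared diffs: [0.785, 21.7576]
Distance = sqrt(22.5426) = 4.7479


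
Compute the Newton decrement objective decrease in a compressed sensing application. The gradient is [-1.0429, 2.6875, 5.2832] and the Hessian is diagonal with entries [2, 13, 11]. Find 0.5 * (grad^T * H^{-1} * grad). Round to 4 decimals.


Step 1: H is diagonal, so H^(-1) * g = [-0.5215, 0.2067, 0.4803].
Step 2: g^T H^(-1) g = sum_i g_i^2 / H_ii
  = (-1.0429)^2/2 + (2.6875)^2/13 + (5.2832)^2/11
  = 0.5438 + 0.5556 + 2.5375 = 3.6369
Step 3: Objective decrease = 0.5 * g^T H^(-1) g = 1.8184


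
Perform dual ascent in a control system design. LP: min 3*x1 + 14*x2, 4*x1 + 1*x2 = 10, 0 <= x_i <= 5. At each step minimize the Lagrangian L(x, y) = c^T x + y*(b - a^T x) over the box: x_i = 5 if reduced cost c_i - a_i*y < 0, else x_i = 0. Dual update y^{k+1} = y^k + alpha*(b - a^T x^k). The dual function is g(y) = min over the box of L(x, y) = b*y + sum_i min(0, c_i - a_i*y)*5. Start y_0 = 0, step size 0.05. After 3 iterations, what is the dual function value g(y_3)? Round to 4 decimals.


Dual ascent for LP: min 3*x1 + 14*x2, 4*x1 + 1*x2 = 10, 0 <= x_i <= 5
Step 1: y^k = 0.0, reduced costs: (3.0, 14.0)
  x^k = (0.0, 0.0), subgradient = b - a^T x = 10.0
  y^{k+1} = 0.0 + 0.05*10.0 = 0.5
Step 2: y^k = 0.5, reduced costs: (1.0, 13.5)
  x^k = (0.0, 0.0), subgradient = b - a^T x = 10.0
  y^{k+1} = 0.5 + 0.05*10.0 = 1.0
Step 3: y^k = 1.0, reduced costs: (-1.0, 13.0)
  x^k = (5.0, 0.0), subgradient = b - a^T x = -10.0
  y^{k+1} = 1.0 + 0.05*-10.0 = 0.5
Dual objective at y_3 = 0.5: reduced costs (1.0, 13.5), box minimizer x = (0.0, 0.0)
g(y_3) = b*y + (c1 - a1*y)*x1 + (c2 - a2*y)*x2 = 10*0.5 + 1.0*0.0 + 13.5*0.0 = 5.0 + 0.0 + 0.0 = 5.0


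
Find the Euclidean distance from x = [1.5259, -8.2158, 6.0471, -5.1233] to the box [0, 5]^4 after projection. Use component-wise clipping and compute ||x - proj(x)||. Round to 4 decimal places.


Project each component onto [0, 5].
clip(1.5259) = 1.5259, clip(-8.2158) = 0.0, clip(6.0471) = 5.0, clip(-5.1233) = 0.0
Projection = [1.5259, 0.0, 5.0, 0.0]
Squared diffs: [0.0, 67.4994, 1.0964, 26.2482]
Distance = sqrt(94.844) = 9.7388


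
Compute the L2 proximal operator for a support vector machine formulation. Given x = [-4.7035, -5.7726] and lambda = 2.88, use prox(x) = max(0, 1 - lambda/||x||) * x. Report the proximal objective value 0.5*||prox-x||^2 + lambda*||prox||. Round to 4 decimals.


Step 1: Compute ||x||.
||x|| = 7.4462
Step 2: Compute scaling factor.
scale = max(0, 1 - 2.88/7.4462) = 0.6132
Step 3: prox(x) = [-2.8843, -3.5399]
||prox(x)|| = 4.5662
Step 4: Proximal objective.
0.5*||prox-x||^2 = 4.1472
lambda*||prox|| = 13.1507
Total = 17.2978


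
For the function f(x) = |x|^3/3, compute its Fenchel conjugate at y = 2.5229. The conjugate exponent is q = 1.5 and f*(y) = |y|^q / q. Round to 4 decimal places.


The conjugate exponent q satisfies 1/p + 1/q = 1.
p = 3, so q = 3/(3 - 1) = 1.5
|y|^q = 2.5229^1.5 = 4.0073
f*(2.5229) = 4.0073 / 1.5 = 2.6715


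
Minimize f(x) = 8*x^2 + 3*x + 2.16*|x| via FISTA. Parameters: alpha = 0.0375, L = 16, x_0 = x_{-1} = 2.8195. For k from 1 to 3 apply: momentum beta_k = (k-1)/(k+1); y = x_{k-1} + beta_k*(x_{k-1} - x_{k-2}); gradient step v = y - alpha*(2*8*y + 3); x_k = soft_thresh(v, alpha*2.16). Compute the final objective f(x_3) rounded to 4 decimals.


FISTA on f(x) = 8*x^2 + 3*x + 2.16*|x|
L = 16, alpha = 0.0375
Iteration 1: beta = 0.0, y = 2.8195 + 0.0*(2.8195 - 2.8195) = 2.8195
  grad(y) = 48.112, v = y - alpha*grad = 1.0153
  prox(v) = soft_thresh(1.0153, 0.081) = 0.9343
Iteration 2: beta = 0.3333, y = 0.9343 + 0.3333*(0.9343 - 2.8195) = 0.3059
  grad(y) = 7.8944, v = y - alpha*grad = 0.0099
  prox(v) = soft_thresh(0.0099, 0.081) = 0.0
Iteration 3: beta = 0.5, y = 0.0 + 0.5*(0.0 - 0.9343) = -0.4672
  grad(y) = -4.4744, v = y - alpha*grad = -0.2994
  prox(v) = soft_thresh(-0.2994, 0.081) = -0.2184
f(x_3) = 8*(-0.2184)^2 + 3*(-0.2184) + 2.16*|-0.2184| = 0.198


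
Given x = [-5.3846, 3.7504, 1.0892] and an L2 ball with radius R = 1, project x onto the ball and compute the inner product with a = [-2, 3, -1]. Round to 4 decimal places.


Step 1: Compute ||x|| (intermediates to 6 decimals).
||x|| = sqrt((-5.3846)^2 + 3.7504^2 + 1.0892^2) = 6.65175
Step 2: Project.
Since ||x|| > R, scale = R/||x|| = 1/6.65175 = 0.150336, proj(x) = scale * x
proj(x) = [-0.809499, 0.56382, 0.163746]
Step 3: Dot product.
a^T * proj(x) = -2*(-0.809499) + 3*0.56382 - 1*0.163746 = 3.1467


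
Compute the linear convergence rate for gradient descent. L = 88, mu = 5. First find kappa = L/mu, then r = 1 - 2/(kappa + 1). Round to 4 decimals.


Step 1: Compute the condition number.
kappa = L/mu = 88/5 = 17.6
Step 2: Compute the convergence rate.
r = 1 - 2/(kappa + 1) = 1 - 2*mu/(L + mu) = (L - mu)/(L + mu) = 83/93 = 0.8925


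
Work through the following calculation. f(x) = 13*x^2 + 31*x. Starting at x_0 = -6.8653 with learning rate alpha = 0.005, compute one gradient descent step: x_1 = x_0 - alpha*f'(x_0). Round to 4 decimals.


We compute the gradient at x_0 and apply the update.
f'(x) = 26*x + 31
f'(-6.8653) = 26*-6.8653 + 31 = -147.4978
x_1 = -6.8653 - 0.005*-147.4978 = -6.1278


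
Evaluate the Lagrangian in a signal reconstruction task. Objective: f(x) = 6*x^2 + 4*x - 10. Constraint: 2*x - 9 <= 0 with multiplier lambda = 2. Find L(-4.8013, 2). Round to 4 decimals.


Step 1: Evaluate f(x).
f(-4.8013) = 6*(-4.8013)^2 + 4*(-4.8013) - 10 = 109.1097
Step 2: Evaluate g(x).
g(-4.8013) = 2*-4.8013 - 9 = -18.6026
Step 3: Compute Lagrangian.
L = 109.1097 + 2*-18.6026 = 71.9045


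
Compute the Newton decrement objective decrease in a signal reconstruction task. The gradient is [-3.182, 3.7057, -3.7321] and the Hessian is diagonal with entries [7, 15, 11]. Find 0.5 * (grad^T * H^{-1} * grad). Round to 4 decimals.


Step 1: H is diagonal, so H^(-1) * g = [-0.4546, 0.247, -0.3393].
Step 2: g^T H^(-1) g = sum_i g_i^2 / H_ii
  = (-3.182)^2/7 + (3.7057)^2/15 + (-3.7321)^2/11
  = 1.4464 + 0.9155 + 1.2662 = 3.6282
Step 3: Objective decrease = 0.5 * g^T H^(-1) g = 1.8141


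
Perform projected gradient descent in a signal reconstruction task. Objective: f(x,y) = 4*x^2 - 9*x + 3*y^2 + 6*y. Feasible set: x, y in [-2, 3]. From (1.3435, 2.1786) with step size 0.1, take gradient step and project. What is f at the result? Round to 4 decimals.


Step 1: Compute gradient at (1.3435, 2.1786).
grad_x = 2*4*1.3435 - 9 = 1.748
grad_y = 2*3*2.1786 + 6 = 19.0716
Step 2: Gradient step.
x_raw = 1.3435 - 0.1*1.748 = 1.1687
y_raw = 2.1786 - 0.1*19.0716 = 0.2714
Step 3: Project onto [-2, 3].
x_proj = clip(1.1687) = 1.1687
y_proj = clip(0.2714) = 0.2714
Step 4: Evaluate f.
f(1.1687, 0.2714) = -3.2052


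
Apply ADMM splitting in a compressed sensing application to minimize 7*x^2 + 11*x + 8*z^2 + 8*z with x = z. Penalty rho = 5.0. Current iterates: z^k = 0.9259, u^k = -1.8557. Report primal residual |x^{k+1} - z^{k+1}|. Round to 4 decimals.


ADMM iteration with rho = 5.0, z^k = 0.9259, u^k = -1.8557
Step 1: x-update.
Minimize 7*x^2 + 11*x + (5.0/2)*(x - 0.9259 - 1.8557)^2
FOC: (2*7 + 5.0)*x = -11 + 5.0*(0.9259 + 1.8557)
x^{k+1} = 0.1531
Step 2: z-update.
Minimize 8*z^2 + 8*z + (5.0/2)*(0.1531 - z - 1.8557)^2
FOC: (2*8 + 5.0)*z = -8 + 5.0*(0.1531 - 1.8557)
z^{k+1} = -0.7863
Step 3: u-update.
u^{k+1} = -1.8557 + 0.1531 + 0.7863 = -0.9163
Step 4: Primal residual = |0.1531 + 0.7863| = 0.9394
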